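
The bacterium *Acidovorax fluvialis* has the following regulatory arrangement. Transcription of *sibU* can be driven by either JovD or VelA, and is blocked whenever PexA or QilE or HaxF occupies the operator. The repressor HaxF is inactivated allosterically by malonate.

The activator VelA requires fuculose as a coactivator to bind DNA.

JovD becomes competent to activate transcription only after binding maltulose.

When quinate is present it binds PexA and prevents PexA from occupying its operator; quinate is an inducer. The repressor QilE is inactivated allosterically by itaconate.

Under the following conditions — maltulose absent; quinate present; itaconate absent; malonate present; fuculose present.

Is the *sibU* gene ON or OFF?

OFF

Quinate is present, so PexA is inactive.
Itaconate is absent, so QilE is active.
Malonate is present, so HaxF is inactive.
Maltulose is absent, so JovD is inactive.
Fuculose is present, so VelA is active.
With repressor QilE bound, *sibU* is not transcribed.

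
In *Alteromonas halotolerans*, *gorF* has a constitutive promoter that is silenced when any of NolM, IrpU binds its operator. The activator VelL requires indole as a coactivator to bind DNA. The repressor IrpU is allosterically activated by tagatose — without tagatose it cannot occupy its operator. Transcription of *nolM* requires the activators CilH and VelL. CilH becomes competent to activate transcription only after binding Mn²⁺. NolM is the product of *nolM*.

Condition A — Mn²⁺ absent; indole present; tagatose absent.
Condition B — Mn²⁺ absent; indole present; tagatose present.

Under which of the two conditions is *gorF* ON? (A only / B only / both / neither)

Condition A:
Mn²⁺ is absent, so CilH is inactive.
Indole is present, so VelL is active.
Required activator CilH is absent, so *nolM* is not transcribed.
So NolM is not produced.
Tagatose is absent, so IrpU is inactive.
With no repressor bound, *gorF* is transcribed.
→ *gorF* is ON in A.
Condition B:
Mn²⁺ is absent, so CilH is inactive.
Indole is present, so VelL is active.
Required activator CilH is absent, so *nolM* is not transcribed.
So NolM is not produced.
Tagatose is present, so IrpU is active.
With repressor IrpU bound, *gorF* is not transcribed.
→ *gorF* is OFF in B.

A only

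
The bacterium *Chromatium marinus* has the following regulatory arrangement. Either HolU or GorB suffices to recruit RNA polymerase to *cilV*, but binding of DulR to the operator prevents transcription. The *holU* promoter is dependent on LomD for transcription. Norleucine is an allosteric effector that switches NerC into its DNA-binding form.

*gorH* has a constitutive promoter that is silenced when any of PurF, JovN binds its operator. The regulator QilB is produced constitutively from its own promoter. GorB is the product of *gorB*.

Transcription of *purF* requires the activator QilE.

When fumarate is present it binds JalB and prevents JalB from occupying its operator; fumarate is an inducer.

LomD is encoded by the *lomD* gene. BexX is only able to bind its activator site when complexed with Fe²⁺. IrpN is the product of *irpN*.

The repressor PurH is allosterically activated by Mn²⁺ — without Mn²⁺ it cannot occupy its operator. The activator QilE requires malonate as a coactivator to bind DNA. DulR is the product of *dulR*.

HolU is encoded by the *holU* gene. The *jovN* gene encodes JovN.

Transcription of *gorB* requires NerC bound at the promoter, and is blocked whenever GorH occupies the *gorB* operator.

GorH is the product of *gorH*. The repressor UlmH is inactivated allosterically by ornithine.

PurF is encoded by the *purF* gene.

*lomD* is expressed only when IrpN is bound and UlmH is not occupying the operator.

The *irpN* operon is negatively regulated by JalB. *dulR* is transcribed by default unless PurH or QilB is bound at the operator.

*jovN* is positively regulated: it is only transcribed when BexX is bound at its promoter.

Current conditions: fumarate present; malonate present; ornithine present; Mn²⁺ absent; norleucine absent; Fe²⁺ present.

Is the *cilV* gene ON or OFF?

Mn²⁺ is absent, so PurH is inactive.
QilB is produced constitutively and is active.
With repressor QilB bound, *dulR* is not transcribed.
So DulR is not produced.
Ornithine is present, so UlmH is inactive.
Fumarate is present, so JalB is inactive.
With no repressor bound, *irpN* is transcribed.
So IrpN is produced and active.
No repressor is bound and IrpN is active, so *lomD* is transcribed.
So LomD is produced and active.
No repressor is bound and LomD is active, so *holU* is transcribed.
So HolU is produced and active.
Malonate is present, so QilE is active.
No repressor is bound and QilE is active, so *purF* is transcribed.
So PurF is produced and active.
Fe²⁺ is present, so BexX is active.
No repressor is bound and BexX is active, so *jovN* is transcribed.
So JovN is produced and active.
With repressor PurF bound, *gorH* is not transcribed.
So GorH is not produced.
Norleucine is absent, so NerC is inactive.
Required activator NerC is absent, so *gorB* is not transcribed.
So GorB is not produced.
Activator HolU is present, so *cilV* is transcribed.

ON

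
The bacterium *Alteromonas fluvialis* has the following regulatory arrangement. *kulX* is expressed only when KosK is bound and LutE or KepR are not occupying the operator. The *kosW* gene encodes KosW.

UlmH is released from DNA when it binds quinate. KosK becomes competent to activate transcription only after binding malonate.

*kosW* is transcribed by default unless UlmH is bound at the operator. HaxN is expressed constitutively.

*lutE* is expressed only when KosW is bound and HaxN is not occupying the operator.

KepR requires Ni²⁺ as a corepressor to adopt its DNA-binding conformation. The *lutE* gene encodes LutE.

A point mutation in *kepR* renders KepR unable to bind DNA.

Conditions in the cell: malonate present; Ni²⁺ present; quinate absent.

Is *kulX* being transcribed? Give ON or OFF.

ON

Quinate is absent, so UlmH is active.
With repressor UlmH bound, *kosW* is not transcribed.
So KosW is not produced.
HaxN is produced constitutively and is active.
With repressor HaxN bound, *lutE* is not transcribed.
So LutE is not produced.
KepR is non-functional in this strain, so it has no effect.
Malonate is present, so KosK is active.
No repressor is bound and KosK is active, so *kulX* is transcribed.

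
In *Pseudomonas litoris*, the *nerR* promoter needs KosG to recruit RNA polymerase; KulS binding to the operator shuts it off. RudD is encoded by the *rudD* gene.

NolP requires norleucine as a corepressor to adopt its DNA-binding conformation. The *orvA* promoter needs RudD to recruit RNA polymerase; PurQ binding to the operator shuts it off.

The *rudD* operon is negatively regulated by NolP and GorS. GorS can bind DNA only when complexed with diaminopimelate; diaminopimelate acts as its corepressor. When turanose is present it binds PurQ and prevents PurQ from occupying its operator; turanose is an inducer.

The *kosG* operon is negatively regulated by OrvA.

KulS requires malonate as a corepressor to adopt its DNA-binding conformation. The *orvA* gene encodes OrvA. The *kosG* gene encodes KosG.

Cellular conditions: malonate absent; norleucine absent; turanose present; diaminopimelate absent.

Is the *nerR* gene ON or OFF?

OFF

Malonate is absent, so KulS is inactive.
Norleucine is absent, so NolP is inactive.
Diaminopimelate is absent, so GorS is inactive.
With no repressor bound, *rudD* is transcribed.
So RudD is produced and active.
Turanose is present, so PurQ is inactive.
No repressor is bound and RudD is active, so *orvA* is transcribed.
So OrvA is produced and active.
With repressor OrvA bound, *kosG* is not transcribed.
So KosG is not produced.
Required activator KosG is absent, so *nerR* is not transcribed.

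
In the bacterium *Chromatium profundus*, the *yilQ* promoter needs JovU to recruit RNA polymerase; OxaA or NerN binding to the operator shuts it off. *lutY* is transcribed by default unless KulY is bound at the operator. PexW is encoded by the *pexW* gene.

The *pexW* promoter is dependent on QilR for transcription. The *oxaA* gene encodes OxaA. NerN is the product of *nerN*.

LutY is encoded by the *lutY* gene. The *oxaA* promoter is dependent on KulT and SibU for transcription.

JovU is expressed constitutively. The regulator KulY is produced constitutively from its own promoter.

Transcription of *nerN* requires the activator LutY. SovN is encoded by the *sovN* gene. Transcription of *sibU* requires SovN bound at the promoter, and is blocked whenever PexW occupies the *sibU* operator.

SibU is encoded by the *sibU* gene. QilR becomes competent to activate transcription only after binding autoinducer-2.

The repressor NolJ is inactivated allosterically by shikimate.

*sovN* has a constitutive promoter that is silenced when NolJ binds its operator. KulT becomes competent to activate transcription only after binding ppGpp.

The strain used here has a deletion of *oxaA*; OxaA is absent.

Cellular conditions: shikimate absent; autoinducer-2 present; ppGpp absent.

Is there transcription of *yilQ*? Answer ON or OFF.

ON

JovU is produced constitutively and is active.
OxaA is non-functional in this strain, so it has no effect.
KulY is produced constitutively and is active.
With repressor KulY bound, *lutY* is not transcribed.
So LutY is not produced.
Required activator LutY is absent, so *nerN* is not transcribed.
So NerN is not produced.
No repressor is bound and JovU is active, so *yilQ* is transcribed.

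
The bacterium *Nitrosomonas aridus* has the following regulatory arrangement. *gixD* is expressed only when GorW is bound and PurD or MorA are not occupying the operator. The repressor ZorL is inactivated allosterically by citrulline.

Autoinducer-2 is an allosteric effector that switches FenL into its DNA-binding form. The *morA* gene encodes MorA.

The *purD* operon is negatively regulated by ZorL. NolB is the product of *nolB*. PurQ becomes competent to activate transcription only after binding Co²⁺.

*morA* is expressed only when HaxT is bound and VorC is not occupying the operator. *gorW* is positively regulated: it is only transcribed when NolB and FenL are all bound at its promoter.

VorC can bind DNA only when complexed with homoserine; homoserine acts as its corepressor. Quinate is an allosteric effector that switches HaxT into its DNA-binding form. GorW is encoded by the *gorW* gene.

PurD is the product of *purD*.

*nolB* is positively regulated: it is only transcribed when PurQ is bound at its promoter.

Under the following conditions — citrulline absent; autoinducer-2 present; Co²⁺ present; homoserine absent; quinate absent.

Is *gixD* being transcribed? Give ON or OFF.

Co²⁺ is present, so PurQ is active.
No repressor is bound and PurQ is active, so *nolB* is transcribed.
So NolB is produced and active.
Autoinducer-2 is present, so FenL is active.
No repressor is bound and NolB and FenL are active, so *gorW* is transcribed.
So GorW is produced and active.
Citrulline is absent, so ZorL is active.
With repressor ZorL bound, *purD* is not transcribed.
So PurD is not produced.
Homoserine is absent, so VorC is inactive.
Quinate is absent, so HaxT is inactive.
Required activator HaxT is absent, so *morA* is not transcribed.
So MorA is not produced.
No repressor is bound and GorW is active, so *gixD* is transcribed.

ON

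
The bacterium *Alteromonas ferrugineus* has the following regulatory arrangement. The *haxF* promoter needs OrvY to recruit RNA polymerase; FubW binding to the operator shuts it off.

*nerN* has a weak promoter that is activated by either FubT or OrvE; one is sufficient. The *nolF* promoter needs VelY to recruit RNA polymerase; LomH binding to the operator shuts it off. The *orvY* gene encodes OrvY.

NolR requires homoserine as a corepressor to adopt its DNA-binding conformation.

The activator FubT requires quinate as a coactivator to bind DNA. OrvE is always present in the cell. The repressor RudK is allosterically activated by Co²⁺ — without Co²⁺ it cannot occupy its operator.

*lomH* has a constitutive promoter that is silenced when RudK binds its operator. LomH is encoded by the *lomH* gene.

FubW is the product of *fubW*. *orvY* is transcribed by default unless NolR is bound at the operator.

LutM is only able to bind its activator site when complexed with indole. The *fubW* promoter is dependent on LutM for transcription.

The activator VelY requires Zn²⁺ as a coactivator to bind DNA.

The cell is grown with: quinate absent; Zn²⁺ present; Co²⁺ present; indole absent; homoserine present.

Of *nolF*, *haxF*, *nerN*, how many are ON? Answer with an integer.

2

Zn²⁺ is present, so VelY is active.
Co²⁺ is present, so RudK is active.
With repressor RudK bound, *lomH* is not transcribed.
So LomH is not produced.
No repressor is bound and VelY is active, so *nolF* is transcribed.
→ *nolF* is ON.
Homoserine is present, so NolR is active.
With repressor NolR bound, *orvY* is not transcribed.
So OrvY is not produced.
Indole is absent, so LutM is inactive.
Required activator LutM is absent, so *fubW* is not transcribed.
So FubW is not produced.
Required activator OrvY is absent, so *haxF* is not transcribed.
→ *haxF* is OFF.
Quinate is absent, so FubT is inactive.
OrvE is produced constitutively and is active.
Activator OrvE is present, so *nerN* is transcribed.
→ *nerN* is ON.
2 of the 3 genes are transcribed.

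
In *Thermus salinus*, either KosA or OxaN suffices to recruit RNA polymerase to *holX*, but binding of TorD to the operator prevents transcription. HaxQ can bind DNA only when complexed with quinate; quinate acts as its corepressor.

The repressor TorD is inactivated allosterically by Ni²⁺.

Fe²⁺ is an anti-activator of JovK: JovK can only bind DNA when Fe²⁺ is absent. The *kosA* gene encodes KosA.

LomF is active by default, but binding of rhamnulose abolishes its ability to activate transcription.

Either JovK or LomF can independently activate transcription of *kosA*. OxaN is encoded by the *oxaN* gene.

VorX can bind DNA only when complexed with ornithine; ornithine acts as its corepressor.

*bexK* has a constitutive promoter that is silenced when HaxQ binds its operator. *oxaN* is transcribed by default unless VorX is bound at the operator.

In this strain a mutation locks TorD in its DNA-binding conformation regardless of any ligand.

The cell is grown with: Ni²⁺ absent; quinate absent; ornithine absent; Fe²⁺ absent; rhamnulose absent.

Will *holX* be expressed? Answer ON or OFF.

OFF

Fe²⁺ is absent, so JovK is active.
Rhamnulose is absent, so LomF is active.
Activator JovK is present, so *kosA* is transcribed.
So KosA is produced and active.
TorD is constitutively active in this strain.
Ornithine is absent, so VorX is inactive.
With no repressor bound, *oxaN* is transcribed.
So OxaN is produced and active.
With repressor TorD bound, *holX* is not transcribed.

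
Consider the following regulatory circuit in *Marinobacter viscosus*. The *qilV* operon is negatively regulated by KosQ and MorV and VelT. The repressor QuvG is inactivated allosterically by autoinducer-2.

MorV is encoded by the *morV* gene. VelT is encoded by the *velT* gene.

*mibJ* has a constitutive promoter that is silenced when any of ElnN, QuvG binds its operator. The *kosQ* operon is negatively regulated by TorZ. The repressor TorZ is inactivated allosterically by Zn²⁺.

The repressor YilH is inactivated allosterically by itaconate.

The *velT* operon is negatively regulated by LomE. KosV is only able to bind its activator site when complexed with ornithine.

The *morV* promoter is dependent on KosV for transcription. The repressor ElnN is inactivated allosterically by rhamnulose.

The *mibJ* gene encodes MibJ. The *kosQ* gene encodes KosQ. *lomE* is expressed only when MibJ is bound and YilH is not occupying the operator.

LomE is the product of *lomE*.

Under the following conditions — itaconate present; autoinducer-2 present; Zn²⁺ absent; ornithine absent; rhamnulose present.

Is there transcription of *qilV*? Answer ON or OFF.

ON

Zn²⁺ is absent, so TorZ is active.
With repressor TorZ bound, *kosQ* is not transcribed.
So KosQ is not produced.
Ornithine is absent, so KosV is inactive.
Required activator KosV is absent, so *morV* is not transcribed.
So MorV is not produced.
Itaconate is present, so YilH is inactive.
Rhamnulose is present, so ElnN is inactive.
Autoinducer-2 is present, so QuvG is inactive.
With no repressor bound, *mibJ* is transcribed.
So MibJ is produced and active.
No repressor is bound and MibJ is active, so *lomE* is transcribed.
So LomE is produced and active.
With repressor LomE bound, *velT* is not transcribed.
So VelT is not produced.
With no repressor bound, *qilV* is transcribed.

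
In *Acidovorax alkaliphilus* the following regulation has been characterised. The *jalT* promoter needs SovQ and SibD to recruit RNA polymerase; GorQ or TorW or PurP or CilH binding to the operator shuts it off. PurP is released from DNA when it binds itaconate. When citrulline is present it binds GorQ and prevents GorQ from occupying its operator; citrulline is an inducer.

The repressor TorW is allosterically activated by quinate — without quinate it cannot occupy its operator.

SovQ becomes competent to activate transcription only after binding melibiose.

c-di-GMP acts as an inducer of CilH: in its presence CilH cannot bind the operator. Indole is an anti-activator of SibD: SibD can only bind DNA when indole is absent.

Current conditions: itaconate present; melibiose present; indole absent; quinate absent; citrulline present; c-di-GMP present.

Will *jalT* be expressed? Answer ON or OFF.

Citrulline is present, so GorQ is inactive.
Melibiose is present, so SovQ is active.
Quinate is absent, so TorW is inactive.
Itaconate is present, so PurP is inactive.
c-di-GMP is present, so CilH is inactive.
Indole is absent, so SibD is active.
No repressor is bound and SovQ and SibD are active, so *jalT* is transcribed.

ON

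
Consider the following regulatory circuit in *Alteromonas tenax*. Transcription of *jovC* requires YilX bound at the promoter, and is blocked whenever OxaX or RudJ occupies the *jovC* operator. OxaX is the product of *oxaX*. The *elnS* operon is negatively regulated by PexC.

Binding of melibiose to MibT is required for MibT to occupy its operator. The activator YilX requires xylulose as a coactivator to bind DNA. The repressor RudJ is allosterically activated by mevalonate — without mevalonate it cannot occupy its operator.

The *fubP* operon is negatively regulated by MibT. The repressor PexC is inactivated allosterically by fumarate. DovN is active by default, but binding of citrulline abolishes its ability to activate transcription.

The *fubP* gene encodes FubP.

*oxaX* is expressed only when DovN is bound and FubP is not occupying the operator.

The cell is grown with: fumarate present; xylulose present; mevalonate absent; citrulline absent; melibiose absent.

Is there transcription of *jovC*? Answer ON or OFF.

ON

Citrulline is absent, so DovN is active.
Melibiose is absent, so MibT is inactive.
With no repressor bound, *fubP* is transcribed.
So FubP is produced and active.
With repressor FubP bound, *oxaX* is not transcribed.
So OxaX is not produced.
Mevalonate is absent, so RudJ is inactive.
Xylulose is present, so YilX is active.
No repressor is bound and YilX is active, so *jovC* is transcribed.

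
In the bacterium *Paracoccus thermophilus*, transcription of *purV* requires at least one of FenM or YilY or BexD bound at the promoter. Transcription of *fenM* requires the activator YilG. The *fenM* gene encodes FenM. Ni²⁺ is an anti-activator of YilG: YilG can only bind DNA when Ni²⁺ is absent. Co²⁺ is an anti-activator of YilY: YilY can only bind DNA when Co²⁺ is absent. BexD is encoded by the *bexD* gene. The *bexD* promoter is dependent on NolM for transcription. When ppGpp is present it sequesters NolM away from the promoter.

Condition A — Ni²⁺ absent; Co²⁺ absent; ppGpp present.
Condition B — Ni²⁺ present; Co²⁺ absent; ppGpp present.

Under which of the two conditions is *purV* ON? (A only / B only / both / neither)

both

Condition A:
Ni²⁺ is absent, so YilG is active.
No repressor is bound and YilG is active, so *fenM* is transcribed.
So FenM is produced and active.
Co²⁺ is absent, so YilY is active.
ppGpp is present, so NolM is inactive.
Required activator NolM is absent, so *bexD* is not transcribed.
So BexD is not produced.
Activator FenM is present, so *purV* is transcribed.
→ *purV* is ON in A.
Condition B:
Ni²⁺ is present, so YilG is inactive.
Required activator YilG is absent, so *fenM* is not transcribed.
So FenM is not produced.
Co²⁺ is absent, so YilY is active.
ppGpp is present, so NolM is inactive.
Required activator NolM is absent, so *bexD* is not transcribed.
So BexD is not produced.
Activator YilY is present, so *purV* is transcribed.
→ *purV* is ON in B.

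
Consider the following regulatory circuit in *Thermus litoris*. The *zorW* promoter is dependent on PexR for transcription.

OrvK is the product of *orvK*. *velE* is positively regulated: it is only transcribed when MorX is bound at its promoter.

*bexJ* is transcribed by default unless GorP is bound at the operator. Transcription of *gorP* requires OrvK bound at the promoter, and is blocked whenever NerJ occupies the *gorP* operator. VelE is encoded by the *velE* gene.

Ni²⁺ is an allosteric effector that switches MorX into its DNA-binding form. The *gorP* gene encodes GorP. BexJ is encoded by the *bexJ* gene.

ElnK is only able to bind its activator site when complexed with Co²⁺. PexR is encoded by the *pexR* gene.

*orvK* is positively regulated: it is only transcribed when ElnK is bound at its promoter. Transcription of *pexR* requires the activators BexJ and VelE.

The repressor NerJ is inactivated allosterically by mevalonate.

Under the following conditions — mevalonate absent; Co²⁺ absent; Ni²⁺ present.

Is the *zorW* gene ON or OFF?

ON

Co²⁺ is absent, so ElnK is inactive.
Required activator ElnK is absent, so *orvK* is not transcribed.
So OrvK is not produced.
Mevalonate is absent, so NerJ is active.
With repressor NerJ bound, *gorP* is not transcribed.
So GorP is not produced.
With no repressor bound, *bexJ* is transcribed.
So BexJ is produced and active.
Ni²⁺ is present, so MorX is active.
No repressor is bound and MorX is active, so *velE* is transcribed.
So VelE is produced and active.
No repressor is bound and BexJ and VelE are active, so *pexR* is transcribed.
So PexR is produced and active.
No repressor is bound and PexR is active, so *zorW* is transcribed.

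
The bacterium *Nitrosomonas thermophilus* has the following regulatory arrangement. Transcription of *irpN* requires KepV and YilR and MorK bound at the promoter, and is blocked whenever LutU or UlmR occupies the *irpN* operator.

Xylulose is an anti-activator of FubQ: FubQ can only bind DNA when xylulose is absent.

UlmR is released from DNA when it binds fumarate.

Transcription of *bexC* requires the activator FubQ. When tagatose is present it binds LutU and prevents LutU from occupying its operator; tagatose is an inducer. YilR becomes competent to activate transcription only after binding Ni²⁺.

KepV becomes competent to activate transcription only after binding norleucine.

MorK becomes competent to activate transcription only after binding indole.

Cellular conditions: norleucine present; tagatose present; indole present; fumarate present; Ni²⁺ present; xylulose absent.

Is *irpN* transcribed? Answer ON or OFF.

ON

Tagatose is present, so LutU is inactive.
Norleucine is present, so KepV is active.
Fumarate is present, so UlmR is inactive.
Ni²⁺ is present, so YilR is active.
Indole is present, so MorK is active.
No repressor is bound and KepV and YilR and MorK are active, so *irpN* is transcribed.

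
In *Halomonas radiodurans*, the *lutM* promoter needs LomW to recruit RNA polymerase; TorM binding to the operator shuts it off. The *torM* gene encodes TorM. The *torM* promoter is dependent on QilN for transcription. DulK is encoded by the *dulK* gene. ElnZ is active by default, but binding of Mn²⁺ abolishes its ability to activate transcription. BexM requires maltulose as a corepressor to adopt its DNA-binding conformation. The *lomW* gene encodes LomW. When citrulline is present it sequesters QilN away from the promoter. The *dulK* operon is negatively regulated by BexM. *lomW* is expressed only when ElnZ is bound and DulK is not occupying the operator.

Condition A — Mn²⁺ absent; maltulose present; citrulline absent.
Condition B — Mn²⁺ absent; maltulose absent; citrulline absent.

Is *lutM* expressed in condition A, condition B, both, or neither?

neither

Condition A:
Mn²⁺ is absent, so ElnZ is active.
Maltulose is present, so BexM is active.
With repressor BexM bound, *dulK* is not transcribed.
So DulK is not produced.
No repressor is bound and ElnZ is active, so *lomW* is transcribed.
So LomW is produced and active.
Citrulline is absent, so QilN is active.
No repressor is bound and QilN is active, so *torM* is transcribed.
So TorM is produced and active.
With repressor TorM bound, *lutM* is not transcribed.
→ *lutM* is OFF in A.
Condition B:
Mn²⁺ is absent, so ElnZ is active.
Maltulose is absent, so BexM is inactive.
With no repressor bound, *dulK* is transcribed.
So DulK is produced and active.
With repressor DulK bound, *lomW* is not transcribed.
So LomW is not produced.
Citrulline is absent, so QilN is active.
No repressor is bound and QilN is active, so *torM* is transcribed.
So TorM is produced and active.
With repressor TorM bound, *lutM* is not transcribed.
→ *lutM* is OFF in B.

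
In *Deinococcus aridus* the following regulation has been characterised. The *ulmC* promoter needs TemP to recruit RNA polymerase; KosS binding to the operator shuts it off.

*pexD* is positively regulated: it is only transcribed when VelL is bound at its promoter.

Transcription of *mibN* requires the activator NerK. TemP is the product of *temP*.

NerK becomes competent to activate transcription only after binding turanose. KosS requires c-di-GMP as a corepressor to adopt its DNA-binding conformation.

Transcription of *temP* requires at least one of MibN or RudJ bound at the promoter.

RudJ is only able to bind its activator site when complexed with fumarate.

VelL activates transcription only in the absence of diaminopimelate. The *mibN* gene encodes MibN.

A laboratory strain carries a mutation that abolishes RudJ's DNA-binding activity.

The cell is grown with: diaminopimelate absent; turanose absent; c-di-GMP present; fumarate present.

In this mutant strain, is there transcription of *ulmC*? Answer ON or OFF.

OFF

Turanose is absent, so NerK is inactive.
Required activator NerK is absent, so *mibN* is not transcribed.
So MibN is not produced.
RudJ is non-functional in this strain, so it has no effect.
No activator is available at the *temP* promoter, so *temP* is not transcribed.
So TemP is not produced.
c-di-GMP is present, so KosS is active.
With repressor KosS bound, *ulmC* is not transcribed.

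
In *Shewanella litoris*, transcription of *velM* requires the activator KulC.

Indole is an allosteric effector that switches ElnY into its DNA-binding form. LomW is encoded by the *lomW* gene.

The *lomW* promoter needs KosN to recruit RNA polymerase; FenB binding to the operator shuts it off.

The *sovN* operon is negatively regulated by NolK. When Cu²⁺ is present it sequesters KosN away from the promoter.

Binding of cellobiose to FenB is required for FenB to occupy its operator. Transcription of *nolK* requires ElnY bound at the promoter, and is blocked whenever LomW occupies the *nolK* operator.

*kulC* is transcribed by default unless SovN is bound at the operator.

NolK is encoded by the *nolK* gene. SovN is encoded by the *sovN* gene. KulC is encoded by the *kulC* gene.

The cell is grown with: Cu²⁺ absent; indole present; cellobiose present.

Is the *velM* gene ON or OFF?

ON

Cellobiose is present, so FenB is active.
Cu²⁺ is absent, so KosN is active.
With repressor FenB bound, *lomW* is not transcribed.
So LomW is not produced.
Indole is present, so ElnY is active.
No repressor is bound and ElnY is active, so *nolK* is transcribed.
So NolK is produced and active.
With repressor NolK bound, *sovN* is not transcribed.
So SovN is not produced.
With no repressor bound, *kulC* is transcribed.
So KulC is produced and active.
No repressor is bound and KulC is active, so *velM* is transcribed.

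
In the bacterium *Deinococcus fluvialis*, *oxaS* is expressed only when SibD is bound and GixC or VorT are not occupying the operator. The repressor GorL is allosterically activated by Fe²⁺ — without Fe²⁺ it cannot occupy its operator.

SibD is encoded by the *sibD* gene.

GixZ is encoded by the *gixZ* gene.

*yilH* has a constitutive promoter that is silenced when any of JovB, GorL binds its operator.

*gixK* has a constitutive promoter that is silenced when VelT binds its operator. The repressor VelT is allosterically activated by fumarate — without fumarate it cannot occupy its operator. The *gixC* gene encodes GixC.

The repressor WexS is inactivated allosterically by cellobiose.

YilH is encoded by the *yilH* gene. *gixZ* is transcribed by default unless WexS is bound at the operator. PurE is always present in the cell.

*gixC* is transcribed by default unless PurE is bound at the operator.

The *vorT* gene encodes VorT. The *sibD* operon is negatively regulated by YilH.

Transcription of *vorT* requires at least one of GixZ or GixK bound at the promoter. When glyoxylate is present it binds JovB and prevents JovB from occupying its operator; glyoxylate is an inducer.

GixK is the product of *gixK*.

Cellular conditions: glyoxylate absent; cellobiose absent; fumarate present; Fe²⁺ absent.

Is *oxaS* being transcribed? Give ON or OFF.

ON

Glyoxylate is absent, so JovB is active.
Fe²⁺ is absent, so GorL is inactive.
With repressor JovB bound, *yilH* is not transcribed.
So YilH is not produced.
With no repressor bound, *sibD* is transcribed.
So SibD is produced and active.
PurE is produced constitutively and is active.
With repressor PurE bound, *gixC* is not transcribed.
So GixC is not produced.
Cellobiose is absent, so WexS is active.
With repressor WexS bound, *gixZ* is not transcribed.
So GixZ is not produced.
Fumarate is present, so VelT is active.
With repressor VelT bound, *gixK* is not transcribed.
So GixK is not produced.
No activator is available at the *vorT* promoter, so *vorT* is not transcribed.
So VorT is not produced.
No repressor is bound and SibD is active, so *oxaS* is transcribed.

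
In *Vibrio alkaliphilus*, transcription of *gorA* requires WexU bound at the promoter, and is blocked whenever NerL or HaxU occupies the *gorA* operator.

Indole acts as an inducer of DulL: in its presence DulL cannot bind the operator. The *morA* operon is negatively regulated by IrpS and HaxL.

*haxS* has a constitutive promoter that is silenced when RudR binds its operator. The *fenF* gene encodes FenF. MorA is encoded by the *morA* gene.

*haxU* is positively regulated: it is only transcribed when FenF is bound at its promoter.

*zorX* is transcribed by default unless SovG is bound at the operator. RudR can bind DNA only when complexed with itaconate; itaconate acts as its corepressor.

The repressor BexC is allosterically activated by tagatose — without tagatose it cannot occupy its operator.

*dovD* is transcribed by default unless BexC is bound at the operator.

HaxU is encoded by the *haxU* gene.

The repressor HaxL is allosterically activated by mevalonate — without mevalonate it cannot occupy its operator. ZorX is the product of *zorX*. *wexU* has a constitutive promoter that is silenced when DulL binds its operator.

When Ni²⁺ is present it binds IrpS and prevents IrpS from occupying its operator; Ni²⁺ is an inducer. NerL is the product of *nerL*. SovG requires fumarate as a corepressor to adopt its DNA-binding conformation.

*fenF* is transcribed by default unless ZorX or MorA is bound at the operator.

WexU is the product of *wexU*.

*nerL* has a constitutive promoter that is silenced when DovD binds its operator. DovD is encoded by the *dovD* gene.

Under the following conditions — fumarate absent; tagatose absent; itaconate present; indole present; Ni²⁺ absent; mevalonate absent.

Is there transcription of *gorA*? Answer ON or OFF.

Indole is present, so DulL is inactive.
With no repressor bound, *wexU* is transcribed.
So WexU is produced and active.
Tagatose is absent, so BexC is inactive.
With no repressor bound, *dovD* is transcribed.
So DovD is produced and active.
With repressor DovD bound, *nerL* is not transcribed.
So NerL is not produced.
Fumarate is absent, so SovG is inactive.
With no repressor bound, *zorX* is transcribed.
So ZorX is produced and active.
Ni²⁺ is absent, so IrpS is active.
Mevalonate is absent, so HaxL is inactive.
With repressor IrpS bound, *morA* is not transcribed.
So MorA is not produced.
With repressor ZorX bound, *fenF* is not transcribed.
So FenF is not produced.
Required activator FenF is absent, so *haxU* is not transcribed.
So HaxU is not produced.
No repressor is bound and WexU is active, so *gorA* is transcribed.

ON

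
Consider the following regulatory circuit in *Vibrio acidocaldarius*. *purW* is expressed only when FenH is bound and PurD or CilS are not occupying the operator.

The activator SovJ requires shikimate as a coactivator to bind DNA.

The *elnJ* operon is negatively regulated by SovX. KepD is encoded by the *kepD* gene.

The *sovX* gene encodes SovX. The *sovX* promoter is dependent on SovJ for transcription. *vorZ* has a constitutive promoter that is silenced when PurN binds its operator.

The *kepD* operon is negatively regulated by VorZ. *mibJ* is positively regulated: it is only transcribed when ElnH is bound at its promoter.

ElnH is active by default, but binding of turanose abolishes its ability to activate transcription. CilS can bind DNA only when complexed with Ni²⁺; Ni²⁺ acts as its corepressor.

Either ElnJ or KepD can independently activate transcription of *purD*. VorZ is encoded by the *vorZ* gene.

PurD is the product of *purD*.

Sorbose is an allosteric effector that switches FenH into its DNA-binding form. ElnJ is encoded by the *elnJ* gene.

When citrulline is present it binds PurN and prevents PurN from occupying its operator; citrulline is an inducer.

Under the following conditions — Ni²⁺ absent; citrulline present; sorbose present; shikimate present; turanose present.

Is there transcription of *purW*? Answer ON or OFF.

Sorbose is present, so FenH is active.
Shikimate is present, so SovJ is active.
No repressor is bound and SovJ is active, so *sovX* is transcribed.
So SovX is produced and active.
With repressor SovX bound, *elnJ* is not transcribed.
So ElnJ is not produced.
Citrulline is present, so PurN is inactive.
With no repressor bound, *vorZ* is transcribed.
So VorZ is produced and active.
With repressor VorZ bound, *kepD* is not transcribed.
So KepD is not produced.
No activator is available at the *purD* promoter, so *purD* is not transcribed.
So PurD is not produced.
Ni²⁺ is absent, so CilS is inactive.
No repressor is bound and FenH is active, so *purW* is transcribed.

ON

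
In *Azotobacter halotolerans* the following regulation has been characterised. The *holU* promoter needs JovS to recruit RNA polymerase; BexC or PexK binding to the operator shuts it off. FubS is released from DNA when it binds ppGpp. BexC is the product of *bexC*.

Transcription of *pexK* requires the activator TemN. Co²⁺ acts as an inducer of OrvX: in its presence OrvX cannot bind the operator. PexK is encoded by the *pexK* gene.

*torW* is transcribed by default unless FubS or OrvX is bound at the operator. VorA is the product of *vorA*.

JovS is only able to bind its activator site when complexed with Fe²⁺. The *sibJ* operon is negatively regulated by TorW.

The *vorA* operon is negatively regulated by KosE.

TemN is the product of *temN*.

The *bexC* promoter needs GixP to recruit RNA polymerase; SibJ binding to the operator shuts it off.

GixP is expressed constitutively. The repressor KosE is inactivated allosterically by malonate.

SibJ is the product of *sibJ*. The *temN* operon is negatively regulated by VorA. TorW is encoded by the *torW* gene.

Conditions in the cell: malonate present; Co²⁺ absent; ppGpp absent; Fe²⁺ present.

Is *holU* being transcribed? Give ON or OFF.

GixP is produced constitutively and is active.
ppGpp is absent, so FubS is active.
Co²⁺ is absent, so OrvX is active.
With repressor FubS bound, *torW* is not transcribed.
So TorW is not produced.
With no repressor bound, *sibJ* is transcribed.
So SibJ is produced and active.
With repressor SibJ bound, *bexC* is not transcribed.
So BexC is not produced.
Malonate is present, so KosE is inactive.
With no repressor bound, *vorA* is transcribed.
So VorA is produced and active.
With repressor VorA bound, *temN* is not transcribed.
So TemN is not produced.
Required activator TemN is absent, so *pexK* is not transcribed.
So PexK is not produced.
Fe²⁺ is present, so JovS is active.
No repressor is bound and JovS is active, so *holU* is transcribed.

ON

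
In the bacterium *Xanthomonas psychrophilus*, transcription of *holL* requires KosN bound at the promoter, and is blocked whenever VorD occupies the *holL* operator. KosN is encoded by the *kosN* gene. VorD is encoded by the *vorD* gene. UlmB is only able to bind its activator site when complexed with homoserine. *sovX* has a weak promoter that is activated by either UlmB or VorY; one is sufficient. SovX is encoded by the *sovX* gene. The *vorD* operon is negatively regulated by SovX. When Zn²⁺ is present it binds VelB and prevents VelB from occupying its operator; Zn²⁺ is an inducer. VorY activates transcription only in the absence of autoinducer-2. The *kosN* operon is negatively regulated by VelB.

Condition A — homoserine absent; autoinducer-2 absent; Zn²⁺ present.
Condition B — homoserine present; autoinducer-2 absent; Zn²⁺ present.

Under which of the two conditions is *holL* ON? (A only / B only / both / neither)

Condition A:
Homoserine is absent, so UlmB is inactive.
Autoinducer-2 is absent, so VorY is active.
Activator VorY is present, so *sovX* is transcribed.
So SovX is produced and active.
With repressor SovX bound, *vorD* is not transcribed.
So VorD is not produced.
Zn²⁺ is present, so VelB is inactive.
With no repressor bound, *kosN* is transcribed.
So KosN is produced and active.
No repressor is bound and KosN is active, so *holL* is transcribed.
→ *holL* is ON in A.
Condition B:
Homoserine is present, so UlmB is active.
Autoinducer-2 is absent, so VorY is active.
Activator UlmB is present, so *sovX* is transcribed.
So SovX is produced and active.
With repressor SovX bound, *vorD* is not transcribed.
So VorD is not produced.
Zn²⁺ is present, so VelB is inactive.
With no repressor bound, *kosN* is transcribed.
So KosN is produced and active.
No repressor is bound and KosN is active, so *holL* is transcribed.
→ *holL* is ON in B.

both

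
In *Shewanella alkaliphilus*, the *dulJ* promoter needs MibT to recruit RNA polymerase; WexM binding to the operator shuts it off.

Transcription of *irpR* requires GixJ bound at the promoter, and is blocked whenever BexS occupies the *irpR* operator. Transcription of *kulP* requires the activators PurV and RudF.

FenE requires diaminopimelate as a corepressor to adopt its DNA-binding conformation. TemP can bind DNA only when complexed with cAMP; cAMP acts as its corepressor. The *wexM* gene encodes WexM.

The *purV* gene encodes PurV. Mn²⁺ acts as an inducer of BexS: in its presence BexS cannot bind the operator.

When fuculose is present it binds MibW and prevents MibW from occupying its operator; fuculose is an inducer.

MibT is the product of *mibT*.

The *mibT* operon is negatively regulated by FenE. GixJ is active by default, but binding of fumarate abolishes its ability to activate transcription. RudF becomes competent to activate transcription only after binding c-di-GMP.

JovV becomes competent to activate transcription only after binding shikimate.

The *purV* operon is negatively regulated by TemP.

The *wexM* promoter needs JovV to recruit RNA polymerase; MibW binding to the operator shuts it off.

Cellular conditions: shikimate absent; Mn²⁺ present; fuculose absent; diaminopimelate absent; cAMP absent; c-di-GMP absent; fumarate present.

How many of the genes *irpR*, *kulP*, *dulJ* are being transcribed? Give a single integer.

1

Mn²⁺ is present, so BexS is inactive.
Fumarate is present, so GixJ is inactive.
Required activator GixJ is absent, so *irpR* is not transcribed.
→ *irpR* is OFF.
cAMP is absent, so TemP is inactive.
With no repressor bound, *purV* is transcribed.
So PurV is produced and active.
c-di-GMP is absent, so RudF is inactive.
Required activator RudF is absent, so *kulP* is not transcribed.
→ *kulP* is OFF.
Shikimate is absent, so JovV is inactive.
Fuculose is absent, so MibW is active.
With repressor MibW bound, *wexM* is not transcribed.
So WexM is not produced.
Diaminopimelate is absent, so FenE is inactive.
With no repressor bound, *mibT* is transcribed.
So MibT is produced and active.
No repressor is bound and MibT is active, so *dulJ* is transcribed.
→ *dulJ* is ON.
1 of the 3 genes is transcribed.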